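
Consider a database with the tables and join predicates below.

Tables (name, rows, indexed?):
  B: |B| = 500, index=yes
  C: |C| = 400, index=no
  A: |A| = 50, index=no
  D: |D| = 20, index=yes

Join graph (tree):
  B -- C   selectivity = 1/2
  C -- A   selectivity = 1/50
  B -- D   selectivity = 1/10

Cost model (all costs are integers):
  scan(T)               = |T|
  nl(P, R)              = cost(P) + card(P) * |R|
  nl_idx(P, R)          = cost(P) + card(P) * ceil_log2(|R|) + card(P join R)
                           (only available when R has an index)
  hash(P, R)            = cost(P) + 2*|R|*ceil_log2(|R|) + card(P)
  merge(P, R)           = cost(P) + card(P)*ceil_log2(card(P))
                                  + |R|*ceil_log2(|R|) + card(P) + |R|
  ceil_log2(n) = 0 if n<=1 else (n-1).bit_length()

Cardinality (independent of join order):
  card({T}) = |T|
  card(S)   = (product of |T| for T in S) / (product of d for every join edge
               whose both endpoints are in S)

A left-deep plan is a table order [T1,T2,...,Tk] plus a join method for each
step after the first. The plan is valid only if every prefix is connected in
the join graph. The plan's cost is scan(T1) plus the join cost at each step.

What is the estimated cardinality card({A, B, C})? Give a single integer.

Tables in S: A(50), B(500), C(400)
Edges inside S: B-C(d=2), C-A(d=50)
numerator = 50 * 500 * 400 = 10000000
denominator = 2 * 50 = 100
card(S) = 10000000 / 100 = 100000

100000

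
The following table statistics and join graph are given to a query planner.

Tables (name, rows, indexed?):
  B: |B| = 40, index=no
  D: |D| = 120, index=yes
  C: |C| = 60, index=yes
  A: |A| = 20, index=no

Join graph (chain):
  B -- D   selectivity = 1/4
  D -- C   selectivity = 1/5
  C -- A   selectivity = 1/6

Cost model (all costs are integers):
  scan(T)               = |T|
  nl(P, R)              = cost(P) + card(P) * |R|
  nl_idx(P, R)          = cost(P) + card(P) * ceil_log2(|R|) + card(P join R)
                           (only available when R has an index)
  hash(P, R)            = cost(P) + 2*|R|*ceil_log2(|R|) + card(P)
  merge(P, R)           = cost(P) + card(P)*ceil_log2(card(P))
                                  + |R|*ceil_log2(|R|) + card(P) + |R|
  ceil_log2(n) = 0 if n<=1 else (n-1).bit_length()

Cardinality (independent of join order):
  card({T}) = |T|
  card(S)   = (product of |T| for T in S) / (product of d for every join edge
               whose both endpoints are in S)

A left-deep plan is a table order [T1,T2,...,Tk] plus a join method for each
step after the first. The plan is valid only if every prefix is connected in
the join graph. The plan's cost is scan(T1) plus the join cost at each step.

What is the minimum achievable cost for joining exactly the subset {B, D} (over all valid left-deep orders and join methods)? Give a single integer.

720

Selinger DP over subsets of {B,D}:
  {B}: scan cost=40, card=40
  {D}: scan cost=120, card=120
  {BD}: card=1200; try (B,hash)→720, (D,merge)→1280, (B,merge)→1360, (D,nl_idx)→1520, (D,hash)→1760, (D,nl)→4840 …(+1); best=720 via (B,hash)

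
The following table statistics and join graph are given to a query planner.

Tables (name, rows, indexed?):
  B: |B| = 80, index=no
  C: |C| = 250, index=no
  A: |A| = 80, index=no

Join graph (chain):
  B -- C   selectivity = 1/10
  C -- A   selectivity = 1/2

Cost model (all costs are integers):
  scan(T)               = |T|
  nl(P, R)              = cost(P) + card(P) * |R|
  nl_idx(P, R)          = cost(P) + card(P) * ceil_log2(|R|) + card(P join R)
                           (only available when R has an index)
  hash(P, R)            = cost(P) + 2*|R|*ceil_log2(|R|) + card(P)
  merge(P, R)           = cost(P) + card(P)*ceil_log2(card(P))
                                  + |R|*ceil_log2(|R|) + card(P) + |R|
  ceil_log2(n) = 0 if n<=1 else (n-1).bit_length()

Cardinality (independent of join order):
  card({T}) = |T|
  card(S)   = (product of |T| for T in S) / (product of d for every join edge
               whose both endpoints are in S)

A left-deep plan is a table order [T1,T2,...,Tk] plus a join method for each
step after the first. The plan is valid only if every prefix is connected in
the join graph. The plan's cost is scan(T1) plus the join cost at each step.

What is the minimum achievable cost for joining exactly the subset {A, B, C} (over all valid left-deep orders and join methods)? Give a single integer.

Selinger DP over subsets of {A,B,C}:
  {B}: scan cost=80, card=80
  {C}: scan cost=250, card=250
  {A}: scan cost=80, card=80
  {BC}: card=2000; try (B,hash)→1620, (C,merge)→2970, (B,merge)→3140, (C,hash)→4160, (C,nl)→20080, (B,nl)→20250; best=1620 via (B,hash)
  {AC}: card=10000; try (A,hash)→1620, (C,merge)→2970, (A,merge)→3140, (C,hash)→4160, (C,nl)→20080, (A,nl)→20250; best=1620 via (A,hash)
  {ABC}: card=80000; try (A,hash)→4740, (B,hash)→12740, (A,merge)→26260, (B,merge)→152260, (A,nl)→161620, (B,nl)→801620; best=4740 via (A,hash)

4740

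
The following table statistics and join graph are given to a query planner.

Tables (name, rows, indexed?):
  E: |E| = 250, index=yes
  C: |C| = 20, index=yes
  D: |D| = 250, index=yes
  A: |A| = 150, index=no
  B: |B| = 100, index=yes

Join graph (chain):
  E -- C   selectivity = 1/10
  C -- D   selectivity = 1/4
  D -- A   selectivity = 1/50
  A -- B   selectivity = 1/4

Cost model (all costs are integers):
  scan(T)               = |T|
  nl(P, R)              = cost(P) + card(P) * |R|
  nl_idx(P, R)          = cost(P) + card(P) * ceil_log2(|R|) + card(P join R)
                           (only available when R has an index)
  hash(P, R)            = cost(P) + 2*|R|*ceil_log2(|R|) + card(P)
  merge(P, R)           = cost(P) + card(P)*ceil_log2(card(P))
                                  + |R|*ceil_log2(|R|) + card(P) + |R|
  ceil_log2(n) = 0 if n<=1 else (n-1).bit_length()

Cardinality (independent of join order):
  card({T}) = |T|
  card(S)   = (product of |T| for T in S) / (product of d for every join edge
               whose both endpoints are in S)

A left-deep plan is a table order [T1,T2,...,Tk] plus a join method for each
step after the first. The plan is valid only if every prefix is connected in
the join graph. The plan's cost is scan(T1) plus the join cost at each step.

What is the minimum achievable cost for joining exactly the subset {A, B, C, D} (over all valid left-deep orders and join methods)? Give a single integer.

Selinger DP over subsets of {A,B,C,D}:
  {C}: scan cost=20, card=20
  {D}: scan cost=250, card=250
  {A}: scan cost=150, card=150
  {B}: scan cost=100, card=100
  {CD}: card=1250; try (C,hash)→700, (D,nl_idx)→1430, (D,merge)→2390, (C,merge)→2620, (C,nl_idx)→2750, (D,hash)→4040 …(+2); best=700 via (C,hash)
  {AD}: card=750; try (D,nl_idx)→2100, (A,hash)→2900, (D,merge)→3750, (A,merge)→3850, (D,hash)→4300, (D,nl)→37650 …(+1); best=2100 via (D,nl_idx)
  {AB}: card=3750; try (B,hash)→1700, (A,merge)→2250, (B,merge)→2300, (A,hash)→2600, (B,nl_idx)→4950, (A,nl)→15100 …(+1); best=1700 via (B,hash)
  {ACD}: card=3750; try (C,hash)→3050, (A,hash)→4350, (C,nl_idx)→9600, (C,merge)→10470, (A,merge)→17050, (C,nl)→17100 …(+1); best=3050 via (C,hash)
  {ABD}: card=18750; try (B,hash)→4250, (D,hash)→9450, (B,merge)→11150, (B,nl_idx)→26100, (D,nl_idx)→50450, (D,merge)→52700 …(+2); best=4250 via (B,hash)
  {ABCD}: card=93750; try (B,hash)→8200, (C,hash)→23200, (B,merge)→52600, (B,nl_idx)→123050, (C,nl_idx)→191750, (C,merge)→304370 …(+2); best=8200 via (B,hash)

8200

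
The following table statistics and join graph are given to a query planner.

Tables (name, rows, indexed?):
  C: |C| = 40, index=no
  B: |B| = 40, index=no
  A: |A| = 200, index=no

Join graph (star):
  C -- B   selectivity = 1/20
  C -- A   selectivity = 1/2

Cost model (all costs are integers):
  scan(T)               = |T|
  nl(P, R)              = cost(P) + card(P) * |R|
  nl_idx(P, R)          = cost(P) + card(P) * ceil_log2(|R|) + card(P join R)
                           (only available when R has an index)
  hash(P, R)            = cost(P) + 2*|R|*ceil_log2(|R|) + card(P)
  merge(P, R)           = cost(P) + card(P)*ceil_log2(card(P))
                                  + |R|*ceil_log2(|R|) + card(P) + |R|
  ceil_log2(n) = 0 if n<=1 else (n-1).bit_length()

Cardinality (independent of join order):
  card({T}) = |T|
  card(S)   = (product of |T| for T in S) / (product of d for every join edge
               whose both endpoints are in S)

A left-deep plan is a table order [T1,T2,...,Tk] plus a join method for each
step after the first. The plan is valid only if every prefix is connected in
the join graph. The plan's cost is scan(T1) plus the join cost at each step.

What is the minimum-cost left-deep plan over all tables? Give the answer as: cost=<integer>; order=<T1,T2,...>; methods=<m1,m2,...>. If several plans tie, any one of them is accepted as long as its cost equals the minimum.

Selinger DP (subsets sized 1..n):
  {C}: scan cost=40, card=40
  {B}: scan cost=40, card=40
  {A}: scan cost=200, card=200
  {BC}: card=80; try (C,hash)→560, (B,hash)→560, (C,merge)→600, (B,merge)→600, (C,nl)→1640, (B,nl)→1640; best=560 via (C,hash)
  {AC}: card=4000; try (C,hash)→880, (A,merge)→2120, (C,merge)→2280, (A,hash)→3280, (A,nl)→8040, (C,nl)→8200; best=880 via (C,hash)
  {ABC}: card=8000; try (A,merge)→3000, (A,hash)→3840, (B,hash)→5360, (A,nl)→16560, (B,merge)→53160, (B,nl)→160880; best=3000 via (A,merge)

cost=3000; order=B,C,A; methods=hash,merge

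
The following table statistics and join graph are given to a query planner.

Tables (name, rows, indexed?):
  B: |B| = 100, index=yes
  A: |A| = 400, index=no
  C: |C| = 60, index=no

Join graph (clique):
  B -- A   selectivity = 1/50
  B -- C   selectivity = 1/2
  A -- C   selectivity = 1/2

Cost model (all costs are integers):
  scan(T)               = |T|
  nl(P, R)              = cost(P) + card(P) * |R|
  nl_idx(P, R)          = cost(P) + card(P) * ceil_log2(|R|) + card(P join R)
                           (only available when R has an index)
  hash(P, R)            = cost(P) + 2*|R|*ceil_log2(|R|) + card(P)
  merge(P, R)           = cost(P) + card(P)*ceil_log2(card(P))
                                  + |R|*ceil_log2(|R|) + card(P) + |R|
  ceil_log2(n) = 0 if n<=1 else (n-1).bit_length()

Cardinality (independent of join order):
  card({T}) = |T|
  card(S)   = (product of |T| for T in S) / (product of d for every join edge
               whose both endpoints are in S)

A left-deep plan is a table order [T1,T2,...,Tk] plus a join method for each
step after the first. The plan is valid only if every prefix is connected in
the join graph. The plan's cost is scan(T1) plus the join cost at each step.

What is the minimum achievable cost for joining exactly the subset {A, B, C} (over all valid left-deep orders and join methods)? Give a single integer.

Selinger DP over subsets of {A,B,C}:
  {B}: scan cost=100, card=100
  {A}: scan cost=400, card=400
  {C}: scan cost=60, card=60
  {AB}: card=800; try (B,hash)→2200, (B,nl_idx)→4000, (A,merge)→4900, (B,merge)→5200, (A,hash)→7400, (A,nl)→40100 …(+1); best=2200 via (B,hash)
  {BC}: card=3000; try (C,hash)→920, (B,merge)→1280, (C,merge)→1320, (B,hash)→1520, (B,nl_idx)→3480, (B,nl)→6060 …(+1); best=920 via (C,hash)
  {AC}: card=12000; try (C,hash)→1520, (A,merge)→4480, (C,merge)→4820, (A,hash)→7320, (A,nl)→24060, (C,nl)→24400; best=1520 via (C,hash)
  {ABC}: card=12000; try (C,hash)→3720, (A,hash)→11120, (C,merge)→11420, (B,hash)→14920, (A,merge)→43920, (C,nl)→50200 …(+4); best=3720 via (C,hash)

3720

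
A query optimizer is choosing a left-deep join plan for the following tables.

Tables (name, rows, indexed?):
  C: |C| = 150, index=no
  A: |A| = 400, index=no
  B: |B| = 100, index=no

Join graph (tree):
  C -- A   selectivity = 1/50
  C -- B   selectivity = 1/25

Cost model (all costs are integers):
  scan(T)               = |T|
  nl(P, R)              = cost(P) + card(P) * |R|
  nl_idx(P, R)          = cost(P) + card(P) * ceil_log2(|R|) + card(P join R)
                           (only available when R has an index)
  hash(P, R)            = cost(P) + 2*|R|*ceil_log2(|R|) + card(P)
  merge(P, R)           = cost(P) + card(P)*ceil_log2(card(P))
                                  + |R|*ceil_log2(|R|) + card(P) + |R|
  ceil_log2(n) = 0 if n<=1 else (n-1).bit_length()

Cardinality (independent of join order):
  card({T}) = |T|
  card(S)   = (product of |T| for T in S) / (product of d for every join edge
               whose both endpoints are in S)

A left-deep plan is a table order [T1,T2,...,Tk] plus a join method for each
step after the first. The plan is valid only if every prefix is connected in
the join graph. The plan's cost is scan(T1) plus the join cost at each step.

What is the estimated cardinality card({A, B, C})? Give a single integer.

Tables in S: A(400), B(100), C(150)
Edges inside S: C-A(d=50), C-B(d=25)
numerator = 400 * 100 * 150 = 6000000
denominator = 50 * 25 = 1250
card(S) = 6000000 / 1250 = 4800

4800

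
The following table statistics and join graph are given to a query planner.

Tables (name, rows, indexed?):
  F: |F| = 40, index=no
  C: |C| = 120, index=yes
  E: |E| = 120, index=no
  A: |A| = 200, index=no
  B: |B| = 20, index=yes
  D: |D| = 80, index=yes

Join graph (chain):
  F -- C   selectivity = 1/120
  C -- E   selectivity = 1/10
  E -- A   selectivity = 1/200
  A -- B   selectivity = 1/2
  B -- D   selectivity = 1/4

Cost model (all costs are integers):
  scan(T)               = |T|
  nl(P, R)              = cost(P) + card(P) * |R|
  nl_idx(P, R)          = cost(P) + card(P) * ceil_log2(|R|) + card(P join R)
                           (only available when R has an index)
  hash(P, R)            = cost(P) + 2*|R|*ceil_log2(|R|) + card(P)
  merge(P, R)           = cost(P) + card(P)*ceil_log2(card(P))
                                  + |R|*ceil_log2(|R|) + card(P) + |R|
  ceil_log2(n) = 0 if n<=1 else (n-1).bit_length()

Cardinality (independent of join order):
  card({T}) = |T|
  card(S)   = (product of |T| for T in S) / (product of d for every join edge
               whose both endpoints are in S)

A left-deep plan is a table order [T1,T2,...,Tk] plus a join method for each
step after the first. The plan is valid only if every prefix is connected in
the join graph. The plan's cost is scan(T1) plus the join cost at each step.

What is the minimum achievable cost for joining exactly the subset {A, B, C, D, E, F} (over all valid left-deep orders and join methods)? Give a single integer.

11880

Selinger DP over subsets of {A,B,C,D,E,F}:
  {F}: scan cost=40, card=40
  {C}: scan cost=120, card=120
  {E}: scan cost=120, card=120
  {A}: scan cost=200, card=200
  {B}: scan cost=20, card=20
  {D}: scan cost=80, card=80
  {CF}: card=40; try (C,nl_idx)→360, (F,hash)→720, (C,merge)→1280, (F,merge)→1360, (C,hash)→1760, (C,nl)→4840 …(+1); best=360 via (C,nl_idx)
  {CE}: card=1440; try (E,hash)→1920, (C,hash)→1920, (E,merge)→2040, (C,merge)→2040, (C,nl_idx)→2400, (E,nl)→14520 …(+1); best=1920 via (E,hash)
  {AE}: card=120; try (E,hash)→2080, (A,merge)→2880, (E,merge)→2960, (A,hash)→3440, (A,nl)→24120, (E,nl)→24200; best=2080 via (E,hash)
  {AB}: card=2000; try (B,hash)→600, (A,merge)→1940, (B,merge)→2120, (B,nl_idx)→3200, (A,hash)→3240, (A,nl)→4020 …(+1); best=600 via (B,hash)
  {BD}: card=400; try (B,hash)→360, (D,nl_idx)→560, (D,merge)→780, (B,merge)→840, (B,nl_idx)→880, (D,hash)→1160 …(+2); best=360 via (B,hash)
  {CEF}: card=480; try (E,merge)→1600, (E,hash)→2080, (F,hash)→3840, (E,nl)→5160, (F,merge)→19480, (F,nl)→59520; best=1600 via (E,merge)
  {ACE}: card=1440; try (C,hash)→3880, (C,merge)→4000, (C,nl_idx)→4360, (A,hash)→6560, (C,nl)→16480, (A,merge)→21000 …(+1); best=3880 via (C,hash)
  {ABE}: card=1200; try (B,hash)→2400, (B,merge)→3160, (B,nl_idx)→3880, (E,hash)→4280, (B,nl)→4480, (E,merge)→25560 …(+1); best=2400 via (B,hash)
  {ABD}: card=40000; try (D,hash)→3720, (A,hash)→3960, (A,merge)→6160, (D,merge)→25240, (D,nl_idx)→54600, (A,nl)→80360 …(+1); best=3720 via (D,hash)
  {ACEF}: card=480; try (A,hash)→5280, (F,hash)→5800, (A,merge)→8200, (F,merge)→21440, (F,nl)→61480, (A,nl)→97600; best=5280 via (A,hash)
  {ABCE}: card=14400; try (C,hash)→5280, (B,hash)→5520, (C,merge)→17760, (B,merge)→21280, (C,nl_idx)→25200, (B,nl_idx)→25480 …(+2); best=5280 via (C,hash)
  {ABDE}: card=24000; try (D,hash)→4720, (D,merge)→17440, (D,nl_idx)→34800, (E,hash)→45400, (D,nl)→98400, (E,merge)→684680 …(+1); best=4720 via (D,hash)
  {ABCEF}: card=4800; try (B,hash)→5960, (B,merge)→10200, (B,nl_idx)→12480, (B,nl)→14880, (F,hash)→20160, (F,merge)→221560 …(+1); best=5960 via (B,hash)
  {ABCDE}: card=288000; try (D,hash)→20800, (C,hash)→30400, (D,merge)→221920, (C,merge)→389680, (D,nl_idx)→394080, (C,nl_idx)→460720 …(+2); best=20800 via (D,hash)
  {ABCDEF}: card=96000; try (D,hash)→11880, (D,merge)→73800, (D,nl_idx)→135560, (F,hash)→309280, (D,nl)→389960, (F,merge)→5781080 …(+1); best=11880 via (D,hash)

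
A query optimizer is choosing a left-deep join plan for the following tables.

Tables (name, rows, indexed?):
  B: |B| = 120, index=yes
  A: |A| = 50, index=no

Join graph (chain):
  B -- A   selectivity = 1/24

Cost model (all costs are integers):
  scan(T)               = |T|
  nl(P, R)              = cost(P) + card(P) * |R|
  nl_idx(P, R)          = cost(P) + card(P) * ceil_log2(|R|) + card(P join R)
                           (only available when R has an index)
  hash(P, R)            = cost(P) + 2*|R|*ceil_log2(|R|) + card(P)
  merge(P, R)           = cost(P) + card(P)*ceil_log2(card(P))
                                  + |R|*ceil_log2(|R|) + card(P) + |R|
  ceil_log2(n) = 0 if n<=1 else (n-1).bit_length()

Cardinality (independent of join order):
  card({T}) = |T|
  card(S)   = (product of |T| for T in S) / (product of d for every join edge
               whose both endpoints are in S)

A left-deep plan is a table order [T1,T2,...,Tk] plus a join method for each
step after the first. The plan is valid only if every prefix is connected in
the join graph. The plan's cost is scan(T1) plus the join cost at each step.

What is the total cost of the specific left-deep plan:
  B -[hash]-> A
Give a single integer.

step 1: scan B: cost=120, card=120
step 2: join A via hash
    card(P join A) = 120*50/(24) = 250
    cost = 120 + 2*50*6 + 120 = 840

840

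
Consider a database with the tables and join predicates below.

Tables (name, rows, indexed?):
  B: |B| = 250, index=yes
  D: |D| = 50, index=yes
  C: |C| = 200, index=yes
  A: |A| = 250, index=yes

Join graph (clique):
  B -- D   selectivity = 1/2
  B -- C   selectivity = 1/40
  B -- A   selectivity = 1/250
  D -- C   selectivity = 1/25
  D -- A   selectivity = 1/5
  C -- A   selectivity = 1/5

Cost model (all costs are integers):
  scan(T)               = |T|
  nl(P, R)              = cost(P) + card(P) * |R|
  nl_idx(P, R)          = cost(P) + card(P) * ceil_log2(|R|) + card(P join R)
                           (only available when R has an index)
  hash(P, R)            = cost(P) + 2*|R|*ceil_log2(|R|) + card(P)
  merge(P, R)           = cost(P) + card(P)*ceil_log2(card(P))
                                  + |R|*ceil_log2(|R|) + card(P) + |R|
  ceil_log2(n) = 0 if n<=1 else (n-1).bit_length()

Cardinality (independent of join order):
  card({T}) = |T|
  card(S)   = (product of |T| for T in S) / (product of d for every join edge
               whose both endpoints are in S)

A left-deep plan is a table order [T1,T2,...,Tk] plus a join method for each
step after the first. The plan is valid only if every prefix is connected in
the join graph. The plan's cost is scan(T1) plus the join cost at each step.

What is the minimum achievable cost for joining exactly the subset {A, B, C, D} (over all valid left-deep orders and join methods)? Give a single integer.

Selinger DP over subsets of {A,B,C,D}:
  {B}: scan cost=250, card=250
  {D}: scan cost=50, card=50
  {C}: scan cost=200, card=200
  {A}: scan cost=250, card=250
  {BD}: card=6250; try (D,hash)→1100, (B,merge)→2650, (D,merge)→2850, (B,hash)→4100, (B,nl_idx)→6700, (D,nl_idx)→8000 …(+2); best=1100 via (D,hash)
  {BC}: card=1250; try (B,nl_idx)→3050, (C,nl_idx)→3500, (C,hash)→3700, (B,merge)→4250, (C,merge)→4300, (B,hash)→4400 …(+2); best=3050 via (B,nl_idx)
  {AB}: card=250; try (B,nl_idx)→2500, (A,nl_idx)→2500, (B,hash)→4500, (A,hash)→4500, (B,merge)→4750, (A,merge)→4750 …(+2); best=2500 via (B,nl_idx)
  {CD}: card=400; try (C,nl_idx)→850, (D,hash)→1000, (D,nl_idx)→1800, (C,merge)→2200, (D,merge)→2350, (C,hash)→3300 …(+2); best=850 via (C,nl_idx)
  {AD}: card=2500; try (D,hash)→1100, (A,merge)→2650, (D,merge)→2850, (A,nl_idx)→2950, (A,hash)→4100, (D,nl_idx)→4250 …(+2); best=1100 via (D,hash)
  {AC}: card=10000; try (C,hash)→3700, (A,merge)→4250, (C,merge)→4300, (A,hash)→4400, (A,nl_idx)→11800, (C,nl_idx)→12250 …(+2); best=3700 via (C,hash)
  {BCD}: card=1250; try (D,hash)→4900, (B,hash)→5250, (B,nl_idx)→5300, (B,merge)→7100, (C,hash)→10550, (D,nl_idx)→11800 …(+6); best=4900 via (D,hash)
  {ABD}: card=1250; try (D,hash)→3350, (D,merge)→5100, (D,nl_idx)→5250, (B,hash)→7600, (A,hash)→11350, (D,nl)→15000 …(+6); best=3350 via (D,hash)
  {ABC}: card=250; try (C,nl_idx)→4750, (C,hash)→5950, (C,merge)→6550, (A,hash)→8300, (A,nl_idx)→13300, (B,hash)→17700 …(+6); best=4750 via (C,nl_idx)
  {ACD}: card=4000; try (A,hash)→5250, (C,hash)→6800, (A,merge)→7100, (A,nl_idx)→8050, (D,hash)→14300, (C,nl_idx)→25100 …(+6); best=5250 via (A,hash)
  {ABCD}: card=50; try (D,hash)→5600, (D,nl_idx)→6300, (D,merge)→7350, (C,hash)→7800, (A,hash)→10150, (B,hash)→13250 …(+10); best=5600 via (D,hash)

5600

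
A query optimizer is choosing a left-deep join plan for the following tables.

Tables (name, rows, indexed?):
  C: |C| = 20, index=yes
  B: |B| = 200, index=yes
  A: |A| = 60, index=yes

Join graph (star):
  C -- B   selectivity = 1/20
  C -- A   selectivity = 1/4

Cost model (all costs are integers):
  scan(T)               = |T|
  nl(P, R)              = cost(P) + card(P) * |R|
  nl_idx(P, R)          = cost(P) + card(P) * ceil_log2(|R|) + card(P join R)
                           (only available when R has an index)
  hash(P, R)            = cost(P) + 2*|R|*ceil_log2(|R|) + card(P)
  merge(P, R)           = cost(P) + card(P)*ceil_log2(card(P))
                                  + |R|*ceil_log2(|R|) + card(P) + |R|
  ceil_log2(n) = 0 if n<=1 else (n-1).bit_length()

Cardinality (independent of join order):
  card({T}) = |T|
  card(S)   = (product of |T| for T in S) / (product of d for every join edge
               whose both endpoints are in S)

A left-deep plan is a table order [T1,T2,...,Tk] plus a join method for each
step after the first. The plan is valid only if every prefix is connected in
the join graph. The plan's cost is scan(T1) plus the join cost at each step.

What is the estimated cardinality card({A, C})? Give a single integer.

Tables in S: A(60), C(20)
Edges inside S: C-A(d=4)
numerator = 60 * 20 = 1200
denominator = 4 = 4
card(S) = 1200 / 4 = 300

300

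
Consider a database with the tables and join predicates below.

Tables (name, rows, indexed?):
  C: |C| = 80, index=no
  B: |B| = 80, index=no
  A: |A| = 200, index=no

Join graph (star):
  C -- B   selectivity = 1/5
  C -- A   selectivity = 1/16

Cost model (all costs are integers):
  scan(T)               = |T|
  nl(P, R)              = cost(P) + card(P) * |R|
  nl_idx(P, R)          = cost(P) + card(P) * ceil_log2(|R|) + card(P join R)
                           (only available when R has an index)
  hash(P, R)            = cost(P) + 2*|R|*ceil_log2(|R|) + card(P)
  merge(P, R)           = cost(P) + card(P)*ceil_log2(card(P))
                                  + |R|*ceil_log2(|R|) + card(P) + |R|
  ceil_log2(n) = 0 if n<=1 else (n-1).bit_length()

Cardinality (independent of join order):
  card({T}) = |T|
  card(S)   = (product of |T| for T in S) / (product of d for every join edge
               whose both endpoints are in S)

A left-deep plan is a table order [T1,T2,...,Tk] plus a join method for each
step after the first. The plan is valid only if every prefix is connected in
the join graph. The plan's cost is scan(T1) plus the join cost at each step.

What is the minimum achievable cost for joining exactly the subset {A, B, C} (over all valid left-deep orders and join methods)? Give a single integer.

3640

Selinger DP over subsets of {A,B,C}:
  {C}: scan cost=80, card=80
  {B}: scan cost=80, card=80
  {A}: scan cost=200, card=200
  {BC}: card=1280; try (C,hash)→1280, (B,hash)→1280, (C,merge)→1360, (B,merge)→1360, (C,nl)→6480, (B,nl)→6480; best=1280 via (C,hash)
  {AC}: card=1000; try (C,hash)→1520, (A,merge)→2520, (C,merge)→2640, (A,hash)→3360, (A,nl)→16080, (C,nl)→16200; best=1520 via (C,hash)
  {ABC}: card=16000; try (B,hash)→3640, (A,hash)→5760, (B,merge)→13160, (A,merge)→18440, (B,nl)→81520, (A,nl)→257280; best=3640 via (B,hash)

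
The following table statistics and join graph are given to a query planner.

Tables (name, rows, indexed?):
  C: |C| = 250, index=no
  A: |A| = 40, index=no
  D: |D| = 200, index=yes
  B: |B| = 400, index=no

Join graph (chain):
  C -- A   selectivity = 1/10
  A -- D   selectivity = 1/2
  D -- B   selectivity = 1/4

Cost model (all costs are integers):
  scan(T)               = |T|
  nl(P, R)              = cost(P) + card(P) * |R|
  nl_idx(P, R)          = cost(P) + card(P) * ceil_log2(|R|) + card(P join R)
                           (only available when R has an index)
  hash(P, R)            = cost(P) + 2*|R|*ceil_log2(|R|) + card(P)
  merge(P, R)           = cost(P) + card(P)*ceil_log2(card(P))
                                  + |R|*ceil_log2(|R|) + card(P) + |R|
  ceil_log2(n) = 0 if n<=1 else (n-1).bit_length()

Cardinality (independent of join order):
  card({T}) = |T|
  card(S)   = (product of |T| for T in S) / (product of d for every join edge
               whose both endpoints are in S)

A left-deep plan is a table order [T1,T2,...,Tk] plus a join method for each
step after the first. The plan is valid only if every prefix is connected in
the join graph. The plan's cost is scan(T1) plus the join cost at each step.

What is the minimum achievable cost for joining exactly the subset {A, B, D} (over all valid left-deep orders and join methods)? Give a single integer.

12080

Selinger DP over subsets of {A,B,D}:
  {A}: scan cost=40, card=40
  {D}: scan cost=200, card=200
  {B}: scan cost=400, card=400
  {AD}: card=4000; try (A,hash)→880, (D,merge)→2120, (A,merge)→2280, (D,hash)→3280, (D,nl_idx)→4360, (D,nl)→8040 …(+1); best=880 via (A,hash)
  {BD}: card=20000; try (D,hash)→4000, (B,merge)→6000, (D,merge)→6200, (B,hash)→7600, (D,nl_idx)→23600, (B,nl)→80200 …(+1); best=4000 via (D,hash)
  {ABD}: card=400000; try (B,hash)→12080, (A,hash)→24480, (B,merge)→56880, (A,merge)→324280, (A,nl)→804000, (B,nl)→1600880; best=12080 via (B,hash)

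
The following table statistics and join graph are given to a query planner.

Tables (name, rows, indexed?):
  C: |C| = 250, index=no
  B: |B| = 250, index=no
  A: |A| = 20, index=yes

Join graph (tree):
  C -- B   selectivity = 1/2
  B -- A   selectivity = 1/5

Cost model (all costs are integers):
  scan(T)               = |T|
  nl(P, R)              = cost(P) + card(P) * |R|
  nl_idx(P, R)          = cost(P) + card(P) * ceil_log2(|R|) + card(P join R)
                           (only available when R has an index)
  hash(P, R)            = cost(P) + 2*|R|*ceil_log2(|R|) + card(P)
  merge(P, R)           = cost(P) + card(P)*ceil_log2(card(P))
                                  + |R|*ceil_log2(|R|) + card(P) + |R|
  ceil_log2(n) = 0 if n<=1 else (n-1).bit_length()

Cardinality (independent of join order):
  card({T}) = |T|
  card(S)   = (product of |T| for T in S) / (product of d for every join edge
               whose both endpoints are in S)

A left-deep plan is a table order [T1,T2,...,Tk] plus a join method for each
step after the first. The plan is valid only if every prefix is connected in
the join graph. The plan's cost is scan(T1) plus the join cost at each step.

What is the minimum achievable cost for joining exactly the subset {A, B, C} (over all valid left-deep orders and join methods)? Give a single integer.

5700

Selinger DP over subsets of {A,B,C}:
  {C}: scan cost=250, card=250
  {B}: scan cost=250, card=250
  {A}: scan cost=20, card=20
  {BC}: card=31250; try (C,hash)→4500, (B,hash)→4500, (C,merge)→4750, (B,merge)→4750, (C,nl)→62750, (B,nl)→62750; best=4500 via (C,hash)
  {AB}: card=1000; try (A,hash)→700, (B,merge)→2390, (A,nl_idx)→2500, (A,merge)→2620, (B,hash)→4040, (B,nl)→5020 …(+1); best=700 via (A,hash)
  {ABC}: card=125000; try (C,hash)→5700, (C,merge)→13950, (A,hash)→35950, (C,nl)→250700, (A,nl_idx)→285750, (A,merge)→504620 …(+1); best=5700 via (C,hash)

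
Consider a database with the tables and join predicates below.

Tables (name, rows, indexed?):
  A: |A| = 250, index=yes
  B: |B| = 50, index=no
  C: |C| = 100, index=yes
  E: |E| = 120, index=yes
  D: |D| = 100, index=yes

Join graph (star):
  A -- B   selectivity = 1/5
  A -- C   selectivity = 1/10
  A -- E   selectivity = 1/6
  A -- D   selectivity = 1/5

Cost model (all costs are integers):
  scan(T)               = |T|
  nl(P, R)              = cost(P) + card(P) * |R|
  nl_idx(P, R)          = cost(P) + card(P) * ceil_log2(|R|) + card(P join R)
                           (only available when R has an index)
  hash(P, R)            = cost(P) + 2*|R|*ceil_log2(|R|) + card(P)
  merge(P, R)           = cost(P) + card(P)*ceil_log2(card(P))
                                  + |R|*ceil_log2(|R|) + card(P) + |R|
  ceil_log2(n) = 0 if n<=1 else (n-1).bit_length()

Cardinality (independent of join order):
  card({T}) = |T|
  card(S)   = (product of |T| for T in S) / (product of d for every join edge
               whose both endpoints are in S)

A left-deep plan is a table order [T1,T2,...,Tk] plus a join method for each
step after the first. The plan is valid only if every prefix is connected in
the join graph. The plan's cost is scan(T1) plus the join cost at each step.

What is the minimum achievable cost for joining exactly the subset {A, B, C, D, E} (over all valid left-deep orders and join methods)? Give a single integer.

Selinger DP over subsets of {A,B,C,D,E}:
  {A}: scan cost=250, card=250
  {B}: scan cost=50, card=50
  {C}: scan cost=100, card=100
  {E}: scan cost=120, card=120
  {D}: scan cost=100, card=100
  {AB}: card=2500; try (B,hash)→1100, (A,merge)→2650, (B,merge)→2850, (A,nl_idx)→2950, (A,hash)→4100, (A,nl)→12550 …(+1); best=1100 via (B,hash)
  {AC}: card=2500; try (C,hash)→1900, (A,merge)→3150, (C,merge)→3300, (A,nl_idx)→3400, (A,hash)→4200, (C,nl_idx)→4500 …(+2); best=1900 via (C,hash)
  {AE}: card=5000; try (E,hash)→2180, (A,merge)→3330, (E,merge)→3460, (A,hash)→4240, (A,nl_idx)→6080, (E,nl_idx)→7000 …(+2); best=2180 via (E,hash)
  {AD}: card=5000; try (D,hash)→1900, (A,merge)→3150, (D,merge)→3300, (A,hash)→4200, (A,nl_idx)→5900, (D,nl_idx)→7000 …(+2); best=1900 via (D,hash)
  {ABC}: card=25000; try (C,hash)→5000, (B,hash)→5000, (C,merge)→34400, (B,merge)→34750, (C,nl_idx)→43600, (B,nl)→126900 …(+1); best=5000 via (C,hash)
  {ABE}: card=50000; try (E,hash)→5280, (B,hash)→7780, (E,merge)→34560, (E,nl_idx)→68600, (B,merge)→72530, (B,nl)→252180 …(+1); best=5280 via (E,hash)
  {ABD}: card=50000; try (D,hash)→5000, (B,hash)→7500, (D,merge)→34400, (D,nl_idx)→68600, (B,merge)→72250, (D,nl)→251100 …(+1); best=5000 via (D,hash)
  {ACE}: card=50000; try (E,hash)→6080, (C,hash)→8580, (E,merge)→35360, (E,nl_idx)→69400, (C,merge)→72980, (C,nl_idx)→87180 …(+2); best=6080 via (E,hash)
  {ACD}: card=50000; try (D,hash)→5800, (C,hash)→8300, (D,merge)→35200, (D,nl_idx)→69400, (C,merge)→72700, (C,nl_idx)→86900 …(+2); best=5800 via (D,hash)
  {ADE}: card=100000; try (E,hash)→8580, (D,hash)→8580, (E,merge)→72860, (D,merge)→72980, (E,nl_idx)→136900, (D,nl_idx)→137180 …(+2); best=8580 via (E,hash)
  {ABCE}: card=500000; try (E,hash)→31680, (C,hash)→56680, (B,hash)→56680, (E,merge)→405960, (E,nl_idx)→680000, (C,nl_idx)→855280 …(+5); best=31680 via (E,hash)
  {ABCD}: card=500000; try (D,hash)→31400, (C,hash)→56400, (B,hash)→56400, (D,merge)→405800, (D,nl_idx)→680000, (C,nl_idx)→855000 …(+5); best=31400 via (D,hash)
  {ABDE}: card=1000000; try (E,hash)→56680, (D,hash)→56680, (B,hash)→109180, (E,merge)→855960, (D,merge)→856080, (E,nl_idx)→1355000 …(+5); best=56680 via (E,hash)
  {ACDE}: card=1000000; try (E,hash)→57480, (D,hash)→57480, (C,hash)→109980, (E,merge)→856760, (D,merge)→856880, (E,nl_idx)→1355800 …(+6); best=57480 via (E,hash)
  {ABCDE}: card=10000000; try (E,hash)→533080, (D,hash)→533080, (C,hash)→1058080, (B,hash)→1058080, (E,merge)→10032360, (D,merge)→10032480 …(+9); best=533080 via (E,hash)

533080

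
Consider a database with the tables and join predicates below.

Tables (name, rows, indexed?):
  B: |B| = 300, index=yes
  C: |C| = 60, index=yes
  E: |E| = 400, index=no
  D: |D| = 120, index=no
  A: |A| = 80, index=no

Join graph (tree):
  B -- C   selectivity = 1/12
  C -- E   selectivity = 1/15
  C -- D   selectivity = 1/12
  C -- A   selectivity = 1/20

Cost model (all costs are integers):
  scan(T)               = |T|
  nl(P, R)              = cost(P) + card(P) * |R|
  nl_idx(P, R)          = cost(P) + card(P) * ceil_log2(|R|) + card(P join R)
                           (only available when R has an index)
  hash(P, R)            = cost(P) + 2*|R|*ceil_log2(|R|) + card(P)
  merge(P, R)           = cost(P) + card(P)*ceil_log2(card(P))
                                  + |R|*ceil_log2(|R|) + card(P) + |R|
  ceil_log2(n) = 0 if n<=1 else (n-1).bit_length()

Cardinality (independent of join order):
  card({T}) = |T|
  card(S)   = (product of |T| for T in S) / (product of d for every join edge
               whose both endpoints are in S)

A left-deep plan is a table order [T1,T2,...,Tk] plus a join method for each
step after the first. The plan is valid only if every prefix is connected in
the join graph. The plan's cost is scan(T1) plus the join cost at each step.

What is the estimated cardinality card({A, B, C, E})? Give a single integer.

160000

Tables in S: A(80), B(300), C(60), E(400)
Edges inside S: B-C(d=12), C-E(d=15), C-A(d=20)
numerator = 80 * 300 * 60 * 400 = 576000000
denominator = 12 * 15 * 20 = 3600
card(S) = 576000000 / 3600 = 160000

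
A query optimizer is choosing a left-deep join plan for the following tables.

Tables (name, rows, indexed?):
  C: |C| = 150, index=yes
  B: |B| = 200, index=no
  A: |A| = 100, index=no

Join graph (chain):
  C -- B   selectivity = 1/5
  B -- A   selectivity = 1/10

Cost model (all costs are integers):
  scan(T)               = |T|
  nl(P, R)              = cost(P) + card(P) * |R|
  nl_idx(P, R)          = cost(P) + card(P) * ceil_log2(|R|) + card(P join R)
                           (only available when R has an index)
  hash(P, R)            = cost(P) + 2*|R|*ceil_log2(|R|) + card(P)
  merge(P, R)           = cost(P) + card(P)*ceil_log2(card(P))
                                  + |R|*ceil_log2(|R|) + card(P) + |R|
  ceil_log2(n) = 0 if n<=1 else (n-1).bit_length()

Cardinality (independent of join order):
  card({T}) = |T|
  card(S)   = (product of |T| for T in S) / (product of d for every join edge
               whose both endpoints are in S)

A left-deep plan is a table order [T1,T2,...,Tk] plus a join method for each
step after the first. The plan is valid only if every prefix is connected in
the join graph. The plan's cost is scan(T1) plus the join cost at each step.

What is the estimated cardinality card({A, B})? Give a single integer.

Tables in S: A(100), B(200)
Edges inside S: B-A(d=10)
numerator = 100 * 200 = 20000
denominator = 10 = 10
card(S) = 20000 / 10 = 2000

2000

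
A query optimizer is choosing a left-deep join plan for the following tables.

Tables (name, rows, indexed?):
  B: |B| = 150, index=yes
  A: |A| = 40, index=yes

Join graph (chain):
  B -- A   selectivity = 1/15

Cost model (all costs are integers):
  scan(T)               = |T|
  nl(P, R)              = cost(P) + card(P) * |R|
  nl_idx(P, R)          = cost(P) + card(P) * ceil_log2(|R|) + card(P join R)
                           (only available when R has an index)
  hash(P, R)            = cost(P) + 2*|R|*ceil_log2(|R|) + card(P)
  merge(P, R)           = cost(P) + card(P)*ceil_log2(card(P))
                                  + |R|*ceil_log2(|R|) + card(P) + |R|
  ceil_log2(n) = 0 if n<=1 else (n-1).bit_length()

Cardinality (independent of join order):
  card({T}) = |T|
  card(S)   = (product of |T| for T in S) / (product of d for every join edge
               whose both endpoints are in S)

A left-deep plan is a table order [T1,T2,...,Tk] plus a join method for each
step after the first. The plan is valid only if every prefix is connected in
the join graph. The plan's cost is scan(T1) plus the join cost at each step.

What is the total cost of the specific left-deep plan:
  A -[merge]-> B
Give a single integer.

1670

step 1: scan A: cost=40, card=40
step 2: join B via merge
    card(P join B) = 40*150/(15) = 400
    cost = 40 + 40*6 + 150*8 + 40 + 150 = 1670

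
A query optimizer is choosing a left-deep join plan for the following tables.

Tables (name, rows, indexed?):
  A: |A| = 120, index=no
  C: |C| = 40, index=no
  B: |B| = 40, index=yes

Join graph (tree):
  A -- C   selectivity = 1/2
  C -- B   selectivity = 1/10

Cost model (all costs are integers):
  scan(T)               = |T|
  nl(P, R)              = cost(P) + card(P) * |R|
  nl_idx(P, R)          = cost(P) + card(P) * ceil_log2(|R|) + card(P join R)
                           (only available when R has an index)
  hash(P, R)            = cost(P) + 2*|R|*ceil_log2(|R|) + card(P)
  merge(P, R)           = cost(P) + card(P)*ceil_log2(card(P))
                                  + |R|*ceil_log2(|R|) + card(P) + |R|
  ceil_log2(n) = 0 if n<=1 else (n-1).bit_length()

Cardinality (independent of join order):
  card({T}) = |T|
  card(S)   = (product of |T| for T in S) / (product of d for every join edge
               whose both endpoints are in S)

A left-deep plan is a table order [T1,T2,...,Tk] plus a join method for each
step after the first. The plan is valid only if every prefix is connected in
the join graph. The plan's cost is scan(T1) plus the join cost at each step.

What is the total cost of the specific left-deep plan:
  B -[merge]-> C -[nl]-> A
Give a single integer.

19800

step 1: scan B: cost=40, card=40
step 2: join C via merge
    card(P join C) = 40*40/(10) = 160
    cost = 40 + 40*6 + 40*6 + 40 + 40 = 600
step 3: join A via nl
    card(P join A) = 160*120/(2) = 9600
    cost = 600 + 160*120 = 19800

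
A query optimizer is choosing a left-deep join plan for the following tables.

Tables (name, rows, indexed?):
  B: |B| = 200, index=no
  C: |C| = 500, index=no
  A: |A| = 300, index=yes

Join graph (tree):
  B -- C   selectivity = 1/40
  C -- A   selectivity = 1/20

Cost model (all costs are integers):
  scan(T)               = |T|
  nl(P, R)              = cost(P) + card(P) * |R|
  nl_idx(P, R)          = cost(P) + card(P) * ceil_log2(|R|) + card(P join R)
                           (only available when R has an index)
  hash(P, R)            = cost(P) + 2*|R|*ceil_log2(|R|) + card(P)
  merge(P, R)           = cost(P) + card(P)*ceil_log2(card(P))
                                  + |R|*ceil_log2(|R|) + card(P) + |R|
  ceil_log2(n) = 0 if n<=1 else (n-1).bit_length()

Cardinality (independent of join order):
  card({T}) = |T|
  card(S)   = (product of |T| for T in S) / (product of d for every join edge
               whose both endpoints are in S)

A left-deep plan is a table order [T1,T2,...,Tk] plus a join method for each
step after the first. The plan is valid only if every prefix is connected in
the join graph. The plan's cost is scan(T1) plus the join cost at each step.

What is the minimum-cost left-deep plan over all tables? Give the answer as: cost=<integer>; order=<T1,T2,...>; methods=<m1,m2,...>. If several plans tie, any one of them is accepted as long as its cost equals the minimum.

cost=12100; order=C,B,A; methods=hash,hash

Selinger DP (subsets sized 1..n):
  {B}: scan cost=200, card=200
  {C}: scan cost=500, card=500
  {A}: scan cost=300, card=300
  {BC}: card=2500; try (B,hash)→4200, (C,merge)→7000, (B,merge)→7300, (C,hash)→9400, (C,nl)→100200, (B,nl)→100500; best=4200 via (B,hash)
  {AC}: card=7500; try (A,hash)→6400, (C,merge)→8300, (A,merge)→8500, (C,hash)→9600, (A,nl_idx)→12500, (C,nl)→150300 …(+1); best=6400 via (A,hash)
  {ABC}: card=37500; try (A,hash)→12100, (B,hash)→17100, (A,merge)→39700, (A,nl_idx)→64200, (B,merge)→113200, (A,nl)→754200 …(+1); best=12100 via (A,hash)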